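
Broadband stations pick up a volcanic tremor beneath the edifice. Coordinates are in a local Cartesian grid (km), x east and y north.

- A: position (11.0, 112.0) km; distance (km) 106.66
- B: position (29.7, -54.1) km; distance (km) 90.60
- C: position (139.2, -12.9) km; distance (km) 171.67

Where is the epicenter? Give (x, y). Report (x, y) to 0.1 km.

x ≈ -30.4 km, y ≈ 13.7 km

Circle about each station: (x − 11.0)² + (y − 112.0)² = 106.66²; (x − 29.7)² + (y + 54.1)² = 90.60²; (x − 139.2)² + (y + 12.9)² = 171.67².
Subtracting the A equation from the B and C equations removes the quadratic terms:
37.4 x − 332.2 y = -5688.10
256.4 x − 249.8 y = -11216.18
Solving the 2×2 system: x ≈ -30.4, y ≈ 13.7 km.
Check against A (with the unrounded x, y): √((x − 11.0)²+(y − 112.0)²) = 106.66 ≈ 106.66 km. ✓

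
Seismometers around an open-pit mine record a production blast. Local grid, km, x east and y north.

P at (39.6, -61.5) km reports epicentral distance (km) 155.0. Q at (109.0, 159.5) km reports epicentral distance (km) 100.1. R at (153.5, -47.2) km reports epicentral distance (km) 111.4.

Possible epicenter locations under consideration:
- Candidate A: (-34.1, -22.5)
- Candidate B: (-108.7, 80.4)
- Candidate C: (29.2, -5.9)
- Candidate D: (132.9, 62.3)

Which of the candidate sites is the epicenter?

Candidate D

For each candidate, compare |candidate − station| to the reported distance:
Candidate A: residuals P 71.6, Q 131.4, R 77.8 → max 131.4 km
Candidate B: residuals P 50.3, Q 131.5, R 180.2 → max 180.2 km
Candidate C: residuals P 98.4, Q 83.5, R 19.6 → max 98.4 km
Candidate D: residuals P 0.0, Q 0.0, R 0.0 → max 0.0 km
Only Candidate D has all residuals ≈ 0.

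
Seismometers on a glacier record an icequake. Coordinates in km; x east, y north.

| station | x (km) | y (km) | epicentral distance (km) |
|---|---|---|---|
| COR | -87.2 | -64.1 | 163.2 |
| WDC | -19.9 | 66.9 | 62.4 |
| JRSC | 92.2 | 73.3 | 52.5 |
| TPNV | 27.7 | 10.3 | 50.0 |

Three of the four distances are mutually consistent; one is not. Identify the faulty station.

Solve using three stations at a time. Using WDC, JRSC, TPNV (subtract circle equations pairwise → linear system) gives (x, y) ≈ (41.9, 58.2).
Distances from that point to each station vs reported:
  COR: calculated 177.9 vs reported 163.2 → residual 14.7 km
  WDC: calculated 62.4 vs reported 62.4 → residual 0.0 km
  JRSC: calculated 52.5 vs reported 52.5 → residual 0.0 km
  TPNV: calculated 50.0 vs reported 50.0 → residual 0.0 km
WDC, JRSC, TPNV are mutually consistent (residuals ≈ 0); COR is off by 14.7 km.

COR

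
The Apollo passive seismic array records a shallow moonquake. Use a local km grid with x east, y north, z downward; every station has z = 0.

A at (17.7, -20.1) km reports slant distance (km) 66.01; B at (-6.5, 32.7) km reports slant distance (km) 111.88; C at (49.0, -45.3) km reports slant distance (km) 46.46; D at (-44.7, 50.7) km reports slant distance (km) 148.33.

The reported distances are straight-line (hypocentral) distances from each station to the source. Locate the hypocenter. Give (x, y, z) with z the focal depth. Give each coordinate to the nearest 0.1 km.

Each station gives a sphere (x−x_i)² + (y−y_i)² + z² = d_i² (stations at z=0).
Subtracting the A sphere from B and C: z² cancels, leaving linear equations in x and y:
-48.4 x + 105.6 y = -7765.57
62.6 x − 50.4 y = 5934.58
Solving: x ≈ 56.412, y ≈ -47.682 km (keep extra digits for the depth step; rounded: 56.4, -47.7).
Then from the A sphere: z² = 66.01² − (x − 17.7)² − (y + 20.1)² with x = 56.412, y = -47.682, so z ≈ 45.803 ≈ 45.8 km.

x ≈ 56.4 km, y ≈ -47.7 km, depth ≈ 45.8 km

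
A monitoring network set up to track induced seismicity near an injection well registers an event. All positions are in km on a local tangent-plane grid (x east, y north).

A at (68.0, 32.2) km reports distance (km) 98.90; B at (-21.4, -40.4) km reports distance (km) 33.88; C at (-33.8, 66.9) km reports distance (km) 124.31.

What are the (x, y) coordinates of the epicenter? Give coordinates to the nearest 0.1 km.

11.4 km east, -48.9 km north

Circle about each station: (x − 68.0)² + (y − 32.2)² = 98.90²; (x + 21.4)² + (y + 40.4)² = 33.88²; (x + 33.8)² + (y − 66.9)² = 124.31².
Subtracting pairs of circle equations eliminates x²+y² and gives linear equations (the radical axes):
-178.8 x − 145.2 y = 5062.64
-203.6 x + 69.4 y = -5714.56
Solving the 2×2 system: x ≈ 11.4, y ≈ -48.9 km.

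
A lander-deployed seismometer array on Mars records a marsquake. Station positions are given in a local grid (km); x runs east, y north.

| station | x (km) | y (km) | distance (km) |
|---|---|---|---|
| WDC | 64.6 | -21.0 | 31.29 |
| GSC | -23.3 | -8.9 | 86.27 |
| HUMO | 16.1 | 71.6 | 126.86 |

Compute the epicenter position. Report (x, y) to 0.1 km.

Circle about each station: (x − 64.6)² + (y + 21.0)² = 31.29²; (x + 23.3)² + (y + 8.9)² = 86.27²; (x − 16.1)² + (y − 71.6)² = 126.86².
Subtracting pairs of circle equations eliminates x²+y² and gives linear equations (the radical axes):
-175.8 x + 24.2 y = -10455.51
-97.0 x + 185.2 y = -14342.79
Solving the 2×2 system: x ≈ 52.6, y ≈ -49.9 km.
Check against WDC (with the unrounded x, y): √((x − 64.6)²+(y + 21.0)²) = 31.28 ≈ 31.29 km. ✓

x ≈ 52.6 km, y ≈ -49.9 km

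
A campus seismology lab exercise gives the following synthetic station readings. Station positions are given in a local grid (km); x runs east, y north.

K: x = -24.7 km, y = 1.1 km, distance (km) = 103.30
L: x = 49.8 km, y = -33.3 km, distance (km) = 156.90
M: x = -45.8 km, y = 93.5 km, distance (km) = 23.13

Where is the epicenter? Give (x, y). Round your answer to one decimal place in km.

(-25.4, 104.4)

Circle about each station: (x + 24.7)² + (y − 1.1)² = 103.30²; (x − 49.8)² + (y + 33.3)² = 156.90²; (x + 45.8)² + (y − 93.5)² = 23.13².
Subtracting pairs of circle equations eliminates x²+y² and gives linear equations (the radical axes):
149.0 x − 68.8 y = -10969.09
-42.2 x + 184.8 y = 20364.48
Solving the 2×2 system: x ≈ -25.4, y ≈ 104.4 km.
Check against K (with the unrounded x, y): √((x + 24.7)²+(y − 1.1)²) = 103.30 ≈ 103.30 km. ✓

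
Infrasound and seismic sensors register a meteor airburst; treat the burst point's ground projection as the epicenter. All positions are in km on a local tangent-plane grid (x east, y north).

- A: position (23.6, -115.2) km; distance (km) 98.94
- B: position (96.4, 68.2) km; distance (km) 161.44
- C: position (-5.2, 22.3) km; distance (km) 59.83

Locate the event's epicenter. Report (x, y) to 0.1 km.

Circle about each station: (x − 23.6)² + (y + 115.2)² = 98.94²; (x − 96.4)² + (y − 68.2)² = 161.44²; (x + 5.2)² + (y − 22.3)² = 59.83².
Subtracting pairs of circle equations eliminates x²+y² and gives linear equations (the radical axes):
145.6 x + 366.8 y = -16157.55
-57.6 x + 275.0 y = -7094.18
Solving the 2×2 system: x ≈ -30.1, y ≈ -32.1 km.

(-30.1, -32.1)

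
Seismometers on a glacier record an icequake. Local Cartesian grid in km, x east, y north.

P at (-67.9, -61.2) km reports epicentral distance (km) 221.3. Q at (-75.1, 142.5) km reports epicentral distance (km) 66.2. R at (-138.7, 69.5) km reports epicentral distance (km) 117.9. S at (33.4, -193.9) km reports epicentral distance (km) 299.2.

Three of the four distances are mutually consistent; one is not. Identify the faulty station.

P

Solve using three stations at a time. Using Q, R, S (subtract circle equations pairwise → linear system) gives (x, y) ≈ (-24.7, 99.6).
Distances from that point to each station vs reported:
  P: calculated 166.5 vs reported 221.3 → residual 54.8 km
  Q: calculated 66.2 vs reported 66.2 → residual 0.0 km
  R: calculated 117.9 vs reported 117.9 → residual 0.0 km
  S: calculated 299.2 vs reported 299.2 → residual 0.0 km
Q, R, S are mutually consistent (residuals ≈ 0); P is off by 54.8 km.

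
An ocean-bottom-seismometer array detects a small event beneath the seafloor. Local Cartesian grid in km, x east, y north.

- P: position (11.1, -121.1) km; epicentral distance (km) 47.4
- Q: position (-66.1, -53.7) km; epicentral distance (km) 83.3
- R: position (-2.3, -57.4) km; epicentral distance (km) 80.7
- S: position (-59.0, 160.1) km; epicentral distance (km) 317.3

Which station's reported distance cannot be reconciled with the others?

S

Solve using three stations at a time. Using P, Q, R (subtract circle equations pairwise → linear system) gives (x, y) ≈ (-35.2, -131.1).
Distances from that point to each station vs reported:
  P: calculated 47.4 vs reported 47.4 → residual 0.0 km
  Q: calculated 83.3 vs reported 83.3 → residual 0.0 km
  R: calculated 80.7 vs reported 80.7 → residual 0.0 km
  S: calculated 292.1 vs reported 317.3 → residual 25.2 km
P, Q, R are mutually consistent (residuals ≈ 0); S is off by 25.2 km.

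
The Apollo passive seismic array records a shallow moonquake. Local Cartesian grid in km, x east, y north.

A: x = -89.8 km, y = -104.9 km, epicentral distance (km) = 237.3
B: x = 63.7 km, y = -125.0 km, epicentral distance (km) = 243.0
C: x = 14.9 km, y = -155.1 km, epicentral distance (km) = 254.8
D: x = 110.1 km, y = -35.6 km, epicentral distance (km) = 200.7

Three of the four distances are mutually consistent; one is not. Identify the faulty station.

Solve using three stations at a time. Using B, C, D (subtract circle equations pairwise → linear system) gives (x, y) ≈ (-44.0, 92.6).
Distances from that point to each station vs reported:
  A: calculated 202.8 vs reported 237.3 → residual 34.5 km
  B: calculated 242.8 vs reported 243.0 → residual 0.2 km
  C: calculated 254.6 vs reported 254.8 → residual 0.2 km
  D: calculated 200.5 vs reported 200.7 → residual 0.2 km
B, C, D are mutually consistent (residuals ≈ 0); A is off by 34.5 km.

A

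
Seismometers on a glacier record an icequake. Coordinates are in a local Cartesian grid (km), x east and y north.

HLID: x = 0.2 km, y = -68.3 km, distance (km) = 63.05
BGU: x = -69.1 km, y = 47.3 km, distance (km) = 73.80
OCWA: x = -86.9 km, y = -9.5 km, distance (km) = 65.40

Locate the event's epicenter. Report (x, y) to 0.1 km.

(-21.5, -9.1)

Circle about each station: (x − 0.2)² + (y + 68.3)² = 63.05²; (x + 69.1)² + (y − 47.3)² = 73.80²; (x + 86.9)² + (y + 9.5)² = 65.40².
Subtracting the HLID equation from the BGU and OCWA equations removes the quadratic terms:
-138.6 x + 231.2 y = 876.03
-174.2 x + 117.6 y = 2675.07
Solving the 2×2 system: x ≈ -21.5, y ≈ -9.1 km.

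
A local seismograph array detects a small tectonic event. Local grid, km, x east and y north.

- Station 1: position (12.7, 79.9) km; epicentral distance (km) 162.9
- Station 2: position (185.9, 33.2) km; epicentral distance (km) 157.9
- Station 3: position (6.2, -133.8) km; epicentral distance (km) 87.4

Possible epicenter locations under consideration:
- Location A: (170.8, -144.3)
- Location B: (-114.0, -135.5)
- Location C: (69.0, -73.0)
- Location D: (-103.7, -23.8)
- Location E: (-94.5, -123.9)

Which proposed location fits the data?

For each candidate, compare |candidate − station| to the reported distance:
Location A: residuals Station 1 111.4, Station 2 20.2, Station 3 77.5 → max 111.4 km
Location B: residuals Station 1 87.0, Station 2 186.2, Station 3 32.8 → max 186.2 km
Location C: residuals Station 1 0.0, Station 2 0.0, Station 3 0.0 → max 0.0 km
Location D: residuals Station 1 7.0, Station 2 137.3, Station 3 68.1 → max 137.3 km
Location E: residuals Station 1 67.4, Station 2 163.5, Station 3 13.8 → max 163.5 km
Only Location C has all residuals ≈ 0.

Location C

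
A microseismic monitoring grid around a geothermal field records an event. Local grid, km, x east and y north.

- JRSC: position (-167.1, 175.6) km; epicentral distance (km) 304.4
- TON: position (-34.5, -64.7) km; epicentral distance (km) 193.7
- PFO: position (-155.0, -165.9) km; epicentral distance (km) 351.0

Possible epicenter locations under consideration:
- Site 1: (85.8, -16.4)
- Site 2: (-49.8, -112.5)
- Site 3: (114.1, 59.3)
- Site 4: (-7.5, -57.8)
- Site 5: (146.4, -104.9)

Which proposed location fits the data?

Site 3

For each candidate, compare |candidate − station| to the reported distance:
Site 1: residuals JRSC 13.1, TON 64.1, PFO 67.6 → max 67.6 km
Site 2: residuals JRSC 6.7, TON 143.5, PFO 233.0 → max 233.0 km
Site 3: residuals JRSC 0.1, TON 0.2, PFO 0.1 → max 0.2 km
Site 4: residuals JRSC 21.6, TON 165.8, PFO 168.1 → max 168.1 km
Site 5: residuals JRSC 116.3, TON 8.4, PFO 43.5 → max 116.3 km
Only Site 3 has all residuals ≈ 0.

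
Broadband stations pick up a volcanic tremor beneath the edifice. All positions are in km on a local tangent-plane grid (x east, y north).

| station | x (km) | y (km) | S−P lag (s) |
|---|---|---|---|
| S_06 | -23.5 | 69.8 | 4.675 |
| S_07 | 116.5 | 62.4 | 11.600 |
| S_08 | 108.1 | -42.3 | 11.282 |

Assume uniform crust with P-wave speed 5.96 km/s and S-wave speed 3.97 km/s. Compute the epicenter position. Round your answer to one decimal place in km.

Distance from S−P lag: d = Δt · v_P v_S / (v_P − v_S) = Δt · (5.96·3.97)/(5.96−3.97) ≈ 11.8901·Δt.
So d_S_06 = 55.59, d_S_07 = 137.92, d_S_08 = 134.14 km.
Circle about each station: (x + 23.5)² + (y − 69.8)² = 55.59²; (x − 116.5)² + (y − 62.4)² = 137.92²; (x − 108.1)² + (y + 42.3)² = 134.14².
Subtracting the S_06 equation from the S_07 and S_08 equations removes the quadratic terms:
280.0 x − 14.8 y = -3889.96
263.2 x − 224.2 y = -6852.68
Solving the 2×2 system: x ≈ -13.1, y ≈ 15.2 km.

-13.1 km east, 15.2 km north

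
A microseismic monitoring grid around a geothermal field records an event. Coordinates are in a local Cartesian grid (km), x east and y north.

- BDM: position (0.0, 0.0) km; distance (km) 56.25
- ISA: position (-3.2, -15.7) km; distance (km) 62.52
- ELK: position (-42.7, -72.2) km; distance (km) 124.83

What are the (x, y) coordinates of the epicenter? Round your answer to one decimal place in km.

56.1 km east, 4.1 km north

Circle about each station: x² + y² = 56.25²; (x + 3.2)² + (y + 15.7)² = 62.52²; (x + 42.7)² + (y + 72.2)² = 124.83².
Subtracting the BDM equation from the ISA and ELK equations removes the quadratic terms:
-6.4 x − 31.4 y = -487.96
-85.4 x − 144.4 y = -5382.34
Solving the 2×2 system: x ≈ 56.1, y ≈ 4.1 km.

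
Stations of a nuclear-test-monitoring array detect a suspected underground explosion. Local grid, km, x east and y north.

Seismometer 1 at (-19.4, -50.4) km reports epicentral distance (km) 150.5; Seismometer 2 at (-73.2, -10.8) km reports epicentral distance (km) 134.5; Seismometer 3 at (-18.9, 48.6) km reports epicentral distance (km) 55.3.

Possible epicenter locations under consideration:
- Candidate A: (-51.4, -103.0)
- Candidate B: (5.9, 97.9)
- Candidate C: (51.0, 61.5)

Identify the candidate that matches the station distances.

For each candidate, compare |candidate − station| to the reported distance:
Candidate A: residuals Seismometer 1 88.9, Seismometer 2 39.8, Seismometer 3 99.7 → max 99.7 km
Candidate B: residuals Seismometer 1 0.1, Seismometer 2 0.1, Seismometer 3 0.1 → max 0.1 km
Candidate C: residuals Seismometer 1 18.3, Seismometer 2 9.2, Seismometer 3 15.8 → max 18.3 km
Only Candidate B has all residuals ≈ 0.

Candidate B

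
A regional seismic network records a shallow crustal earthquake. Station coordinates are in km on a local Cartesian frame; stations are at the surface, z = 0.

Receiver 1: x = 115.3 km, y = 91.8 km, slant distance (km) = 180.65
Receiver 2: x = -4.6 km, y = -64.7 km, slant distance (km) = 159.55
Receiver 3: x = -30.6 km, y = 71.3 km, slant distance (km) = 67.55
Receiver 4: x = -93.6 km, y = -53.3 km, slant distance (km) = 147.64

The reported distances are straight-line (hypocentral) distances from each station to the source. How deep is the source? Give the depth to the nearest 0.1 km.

Each station gives a sphere (x−x_i)² + (y−y_i)² + z² = d_i² (stations at z=0).
Subtracting the Receiver 1 sphere from Receiver 2 and Receiver 3: z² cancels, leaving linear equations in x and y:
-239.8 x − 313.0 y = -10335.86
-291.8 x − 41.0 y = 12370.14
Solving: x ≈ -52.706, y ≈ 73.402 km (keep extra digits for the depth step; rounded: -52.7, 73.4).
Then from the Receiver 1 sphere: z² = 180.65² − (x − 115.3)² − (y − 91.8)² with x = -52.706, y = 73.402, so z ≈ 63.796 ≈ 63.8 km.

z ≈ 63.8 km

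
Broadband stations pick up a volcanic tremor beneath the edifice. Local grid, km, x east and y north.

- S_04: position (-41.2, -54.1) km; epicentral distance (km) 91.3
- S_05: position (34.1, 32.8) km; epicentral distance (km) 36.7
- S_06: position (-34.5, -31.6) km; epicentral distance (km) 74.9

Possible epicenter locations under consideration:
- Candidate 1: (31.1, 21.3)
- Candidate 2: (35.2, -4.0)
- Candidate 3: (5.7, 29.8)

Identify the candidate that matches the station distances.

Candidate 2

For each candidate, compare |candidate − station| to the reported distance:
Candidate 1: residuals S_04 13.2, S_05 24.8, S_06 9.4 → max 24.8 km
Candidate 2: residuals S_04 0.1, S_05 0.1, S_06 0.1 → max 0.1 km
Candidate 3: residuals S_04 4.8, S_05 8.1, S_06 1.5 → max 8.1 km
Only Candidate 2 has all residuals ≈ 0.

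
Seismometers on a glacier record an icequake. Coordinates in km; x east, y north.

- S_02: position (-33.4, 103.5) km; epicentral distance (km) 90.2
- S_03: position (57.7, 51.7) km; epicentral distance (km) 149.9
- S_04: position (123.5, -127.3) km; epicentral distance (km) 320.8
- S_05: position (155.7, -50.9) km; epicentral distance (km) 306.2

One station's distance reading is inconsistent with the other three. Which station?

S_03

Solve using three stations at a time. Using S_02, S_04, S_05 (subtract circle equations pairwise → linear system) gives (x, y) ≈ (-120.9, 80.6).
Distances from that point to each station vs reported:
  S_02: calculated 90.5 vs reported 90.2 → residual 0.3 km
  S_03: calculated 180.9 vs reported 149.9 → residual 31.0 km
  S_04: calculated 320.9 vs reported 320.8 → residual 0.1 km
  S_05: calculated 306.3 vs reported 306.2 → residual 0.1 km
S_02, S_04, S_05 are mutually consistent (residuals ≈ 0); S_03 is off by 31.0 km.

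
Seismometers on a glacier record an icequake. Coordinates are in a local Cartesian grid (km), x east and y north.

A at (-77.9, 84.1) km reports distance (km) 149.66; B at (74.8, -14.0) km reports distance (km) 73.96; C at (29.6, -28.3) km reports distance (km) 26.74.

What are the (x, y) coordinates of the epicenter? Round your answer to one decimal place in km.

(5.6, -40.1)

Circle about each station: (x + 77.9)² + (y − 84.1)² = 149.66²; (x − 74.8)² + (y + 14.0)² = 73.96²; (x − 29.6)² + (y + 28.3)² = 26.74².
Subtracting pairs of circle equations eliminates x²+y² and gives linear equations (the radical axes):
305.4 x − 196.2 y = 9577.85
215.0 x − 224.8 y = 10218.92
Solving the 2×2 system: x ≈ 5.6, y ≈ -40.1 km.
Check against A (with the unrounded x, y): √((x + 77.9)²+(y − 84.1)²) = 149.66 ≈ 149.66 km. ✓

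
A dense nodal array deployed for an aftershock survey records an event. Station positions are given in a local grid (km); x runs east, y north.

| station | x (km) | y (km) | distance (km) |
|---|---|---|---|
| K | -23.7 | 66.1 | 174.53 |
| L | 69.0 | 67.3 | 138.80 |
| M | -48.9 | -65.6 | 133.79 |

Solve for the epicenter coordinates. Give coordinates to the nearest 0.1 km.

84.8 km east, -70.6 km north

Circle about each station: (x + 23.7)² + (y − 66.1)² = 174.53²; (x − 69.0)² + (y − 67.3)² = 138.80²; (x + 48.9)² + (y + 65.6)² = 133.79².
Subtracting the K equation from the L and M equations removes the quadratic terms:
185.4 x + 2.4 y = 15554.67
-50.4 x − 263.4 y = 14324.63
Solving the 2×2 system: x ≈ 84.8, y ≈ -70.6 km.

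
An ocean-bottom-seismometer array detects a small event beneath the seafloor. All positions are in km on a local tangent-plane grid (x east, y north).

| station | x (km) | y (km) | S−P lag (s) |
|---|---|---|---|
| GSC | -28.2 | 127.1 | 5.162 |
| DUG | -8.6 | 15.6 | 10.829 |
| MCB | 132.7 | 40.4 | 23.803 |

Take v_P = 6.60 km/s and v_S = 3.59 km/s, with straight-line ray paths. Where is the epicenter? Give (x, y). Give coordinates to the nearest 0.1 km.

Distance from S−P lag: d = Δt · v_P v_S / (v_P − v_S) = Δt · (6.60·3.59)/(6.60−3.59) ≈ 7.8718·Δt.
So d_GSC = 40.63, d_DUG = 85.24, d_MCB = 187.37 km.
Circle about each station: (x + 28.2)² + (y − 127.1)² = 40.63²; (x + 8.6)² + (y − 15.6)² = 85.24²; (x − 132.7)² + (y − 40.4)² = 187.37².
Subtracting pairs of circle equations eliminates x²+y² and gives linear equations (the radical axes):
39.2 x − 223.0 y = -22247.39
321.8 x − 173.4 y = -31164.92
Solving the 2×2 system: x ≈ -47.6, y ≈ 91.4 km.

(-47.6, 91.4)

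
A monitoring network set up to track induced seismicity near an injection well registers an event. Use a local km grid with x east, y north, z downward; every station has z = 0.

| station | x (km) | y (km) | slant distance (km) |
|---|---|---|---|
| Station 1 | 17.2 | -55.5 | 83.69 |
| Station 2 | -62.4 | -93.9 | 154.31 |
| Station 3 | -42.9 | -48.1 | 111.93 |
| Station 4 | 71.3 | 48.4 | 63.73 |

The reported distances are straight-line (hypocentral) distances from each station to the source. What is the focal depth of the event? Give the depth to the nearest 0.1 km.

Each station gives a sphere (x−x_i)² + (y−y_i)² + z² = d_i² (stations at z=0).
Subtracting the Station 1 sphere from Station 2 and Station 3: z² cancels, leaving linear equations in x and y:
-159.2 x − 76.8 y = -7472.68
-120.2 x + 14.8 y = -4746.38
Solving: x ≈ 41.003, y ≈ 12.306 km (keep extra digits for the depth step; rounded: 41.0, 12.3).
Then from the Station 1 sphere: z² = 83.69² − (x − 17.2)² − (y + 55.5)² with x = 41.003, y = 12.306, so z ≈ 42.893 ≈ 42.9 km.
Check against Station 4 (with the unrounded solution): distance 63.72 ≈ 63.73 km. ✓

42.9 km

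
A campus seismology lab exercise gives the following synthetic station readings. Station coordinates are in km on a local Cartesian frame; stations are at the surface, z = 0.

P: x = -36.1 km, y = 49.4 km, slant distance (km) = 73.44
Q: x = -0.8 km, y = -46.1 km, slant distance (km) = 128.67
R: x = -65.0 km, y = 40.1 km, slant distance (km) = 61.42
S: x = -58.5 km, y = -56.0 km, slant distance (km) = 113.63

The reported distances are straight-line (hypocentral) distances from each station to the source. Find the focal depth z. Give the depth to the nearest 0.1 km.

Each station gives a sphere (x−x_i)² + (y−y_i)² + z² = d_i² (stations at z=0).
Subtracting the P sphere from Q and R: z² cancels, leaving linear equations in x and y:
70.6 x − 191.0 y = -12780.26
-57.8 x − 18.6 y = 3710.46
Solving: x ≈ -76.614, y ≈ 38.593 km (keep extra digits for the depth step; rounded: -76.6, 38.6).
Then from the P sphere: z² = 73.44² − (x + 36.1)² − (y − 49.4)² with x = -76.614, y = 38.593, so z ≈ 60.293 ≈ 60.3 km.

depth ≈ 60.3 km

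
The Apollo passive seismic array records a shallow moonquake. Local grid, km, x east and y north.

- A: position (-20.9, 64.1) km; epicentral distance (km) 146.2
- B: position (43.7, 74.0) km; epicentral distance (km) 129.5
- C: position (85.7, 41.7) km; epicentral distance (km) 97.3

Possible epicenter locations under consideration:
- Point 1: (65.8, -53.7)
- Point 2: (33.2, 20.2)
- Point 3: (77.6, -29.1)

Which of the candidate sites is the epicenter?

Point 1

For each candidate, compare |candidate − station| to the reported distance:
Point 1: residuals A 0.1, B 0.1, C 0.2 → max 0.2 km
Point 2: residuals A 76.5, B 74.7, C 40.6 → max 76.5 km
Point 3: residuals A 10.6, B 21.0, C 26.0 → max 26.0 km
Only Point 1 has all residuals ≈ 0.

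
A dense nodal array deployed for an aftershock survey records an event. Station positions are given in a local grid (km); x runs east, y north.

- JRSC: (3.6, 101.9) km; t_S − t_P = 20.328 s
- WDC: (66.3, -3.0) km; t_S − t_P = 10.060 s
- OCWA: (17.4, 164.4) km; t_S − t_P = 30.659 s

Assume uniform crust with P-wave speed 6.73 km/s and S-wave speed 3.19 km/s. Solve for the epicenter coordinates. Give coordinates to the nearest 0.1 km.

(8.1, -21.3)

Distance from S−P lag: d = Δt · v_P v_S / (v_P − v_S) = Δt · (6.73·3.19)/(6.73−3.19) ≈ 6.0646·Δt.
So d_JRSC = 123.28, d_WDC = 61.01, d_OCWA = 185.93 km.
Circle about each station: (x − 3.6)² + (y − 101.9)² = 123.28²; (x − 66.3)² + (y + 3.0)² = 61.01²; (x − 17.4)² + (y − 164.4)² = 185.93².
Subtracting pairs of circle equations eliminates x²+y² and gives linear equations (the radical axes):
125.4 x − 209.8 y = 5483.86
27.6 x + 125.0 y = -2438.46
Solving the 2×2 system: x ≈ 8.1, y ≈ -21.3 km.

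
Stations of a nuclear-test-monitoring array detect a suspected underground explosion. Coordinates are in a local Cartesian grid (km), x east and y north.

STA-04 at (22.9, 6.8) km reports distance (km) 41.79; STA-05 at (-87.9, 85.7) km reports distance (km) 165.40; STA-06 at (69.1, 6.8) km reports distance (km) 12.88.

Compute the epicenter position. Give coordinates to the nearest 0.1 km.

Circle about each station: (x − 22.9)² + (y − 6.8)² = 41.79²; (x + 87.9)² + (y − 85.7)² = 165.40²; (x − 69.1)² + (y − 6.8)² = 12.88².
Subtracting the STA-04 equation from the STA-05 and STA-06 equations removes the quadratic terms:
-221.6 x + 157.8 y = -11110.51
92.4 x + 0.0 y = 5830.91
Solving the 2×2 system: x ≈ 63.1, y ≈ 18.2 km.
Check against STA-04 (with the unrounded x, y): √((x − 22.9)²+(y − 6.8)²) = 41.79 ≈ 41.79 km. ✓

(63.1, 18.2)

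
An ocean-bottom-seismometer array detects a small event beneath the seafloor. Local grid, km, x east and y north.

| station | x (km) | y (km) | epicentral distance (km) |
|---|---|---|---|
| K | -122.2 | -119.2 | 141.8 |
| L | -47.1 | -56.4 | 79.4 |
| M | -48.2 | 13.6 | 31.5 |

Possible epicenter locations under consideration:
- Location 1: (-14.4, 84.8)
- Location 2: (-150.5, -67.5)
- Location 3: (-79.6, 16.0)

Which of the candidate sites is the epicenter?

For each candidate, compare |candidate − station| to the reported distance:
Location 1: residuals K 88.9, L 65.5, M 47.3 → max 88.9 km
Location 2: residuals K 82.9, L 24.6, M 99.0 → max 99.0 km
Location 3: residuals K 0.0, L 0.0, M 0.0 → max 0.0 km
Only Location 3 has all residuals ≈ 0.

Location 3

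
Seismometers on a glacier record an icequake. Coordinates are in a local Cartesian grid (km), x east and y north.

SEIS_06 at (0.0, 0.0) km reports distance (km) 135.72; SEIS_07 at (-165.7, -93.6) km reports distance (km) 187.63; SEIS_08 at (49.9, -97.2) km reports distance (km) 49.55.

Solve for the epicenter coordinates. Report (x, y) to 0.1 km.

Circle about each station: x² + y² = 135.72²; (x + 165.7)² + (y + 93.6)² = 187.63²; (x − 49.9)² + (y + 97.2)² = 49.55².
Subtracting pairs of circle equations eliminates x²+y² and gives linear equations (the radical axes):
-331.4 x − 187.2 y = 19432.35
99.8 x − 194.4 y = 27902.57
Solving the 2×2 system: x ≈ 17.4, y ≈ -134.6 km.
Check against SEIS_06 (with the unrounded x, y): √(x²+y²) = 135.72 ≈ 135.72 km. ✓

x ≈ 17.4 km, y ≈ -134.6 km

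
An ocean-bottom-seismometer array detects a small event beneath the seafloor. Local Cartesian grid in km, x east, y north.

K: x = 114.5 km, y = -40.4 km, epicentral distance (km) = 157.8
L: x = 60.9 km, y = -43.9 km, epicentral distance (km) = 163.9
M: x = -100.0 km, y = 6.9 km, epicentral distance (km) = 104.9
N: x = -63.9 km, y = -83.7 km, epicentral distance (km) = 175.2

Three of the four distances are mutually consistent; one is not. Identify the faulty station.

K

Solve using three stations at a time. Using L, M, N (subtract circle equations pairwise → linear system) gives (x, y) ≈ (-34.9, 89.0).
Distances from that point to each station vs reported:
  K: calculated 197.7 vs reported 157.8 → residual 39.9 km
  L: calculated 163.8 vs reported 163.9 → residual 0.1 km
  M: calculated 104.8 vs reported 104.9 → residual 0.1 km
  N: calculated 175.1 vs reported 175.2 → residual 0.1 km
L, M, N are mutually consistent (residuals ≈ 0); K is off by 39.9 km.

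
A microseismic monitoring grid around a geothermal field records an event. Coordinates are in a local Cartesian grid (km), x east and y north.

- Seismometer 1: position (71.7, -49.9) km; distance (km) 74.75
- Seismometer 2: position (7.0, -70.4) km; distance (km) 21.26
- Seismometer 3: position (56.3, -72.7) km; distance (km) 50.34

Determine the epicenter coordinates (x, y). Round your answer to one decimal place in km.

x ≈ 9.6 km, y ≈ -91.5 km

Circle about each station: (x − 71.7)² + (y + 49.9)² = 74.75²; (x − 7.0)² + (y + 70.4)² = 21.26²; (x − 56.3)² + (y + 72.7)² = 50.34².
Subtracting pairs of circle equations eliminates x²+y² and gives linear equations (the radical axes):
-129.4 x − 41.0 y = 2509.83
-30.8 x − 45.6 y = 3877.53
Solving the 2×2 system: x ≈ 9.6, y ≈ -91.5 km.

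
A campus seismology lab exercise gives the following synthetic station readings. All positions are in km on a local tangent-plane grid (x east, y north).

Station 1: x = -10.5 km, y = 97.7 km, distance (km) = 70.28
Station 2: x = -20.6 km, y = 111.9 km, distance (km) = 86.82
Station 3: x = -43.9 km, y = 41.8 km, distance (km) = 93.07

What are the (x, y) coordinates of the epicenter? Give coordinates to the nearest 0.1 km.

47.7 km east, 58.3 km north

Circle about each station: (x + 10.5)² + (y − 97.7)² = 70.28²; (x + 20.6)² + (y − 111.9)² = 86.82²; (x + 43.9)² + (y − 41.8)² = 93.07².
Subtracting pairs of circle equations eliminates x²+y² and gives linear equations (the radical axes):
-20.2 x + 28.4 y = 692.00
-66.8 x − 111.8 y = -9703.84
Solving the 2×2 system: x ≈ 47.7, y ≈ 58.3 km.
Check against Station 1 (with the unrounded x, y): √((x + 10.5)²+(y − 97.7)²) = 70.29 ≈ 70.28 km. ✓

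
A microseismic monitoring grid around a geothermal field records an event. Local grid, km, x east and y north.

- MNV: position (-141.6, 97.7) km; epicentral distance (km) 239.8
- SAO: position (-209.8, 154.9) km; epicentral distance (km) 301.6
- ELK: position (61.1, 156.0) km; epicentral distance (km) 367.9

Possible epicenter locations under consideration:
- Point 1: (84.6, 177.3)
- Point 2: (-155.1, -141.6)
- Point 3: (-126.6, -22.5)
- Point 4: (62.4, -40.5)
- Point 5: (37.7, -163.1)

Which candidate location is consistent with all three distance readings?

Point 2

For each candidate, compare |candidate − station| to the reported distance:
Point 1: residuals MNV 0.0, SAO 6.3, ELK 336.2 → max 336.2 km
Point 2: residuals MNV 0.1, SAO 0.1, ELK 0.1 → max 0.1 km
Point 3: residuals MNV 118.7, SAO 105.7, ELK 108.9 → max 118.7 km
Point 4: residuals MNV 6.6, SAO 33.5, ELK 171.4 → max 171.4 km
Point 5: residuals MNV 76.7, SAO 101.4, ELK 47.9 → max 101.4 km
Only Point 2 has all residuals ≈ 0.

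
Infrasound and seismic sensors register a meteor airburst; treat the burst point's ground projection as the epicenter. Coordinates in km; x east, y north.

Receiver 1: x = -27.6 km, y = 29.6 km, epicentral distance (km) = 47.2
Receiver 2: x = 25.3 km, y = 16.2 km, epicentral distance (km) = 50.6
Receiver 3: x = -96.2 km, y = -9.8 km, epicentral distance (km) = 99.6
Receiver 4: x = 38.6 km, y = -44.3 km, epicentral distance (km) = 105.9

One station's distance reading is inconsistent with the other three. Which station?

Receiver 1

Solve using three stations at a time. Using Receiver 2, Receiver 3, Receiver 4 (subtract circle equations pairwise → linear system) gives (x, y) ≈ (-14.6, 47.2).
Distances from that point to each station vs reported:
  Receiver 1: calculated 21.9 vs reported 47.2 → residual 25.3 km
  Receiver 2: calculated 50.5 vs reported 50.6 → residual 0.1 km
  Receiver 3: calculated 99.6 vs reported 99.6 → residual 0.0 km
  Receiver 4: calculated 105.9 vs reported 105.9 → residual 0.0 km
Receiver 2, Receiver 3, Receiver 4 are mutually consistent (residuals ≈ 0); Receiver 1 is off by 25.3 km.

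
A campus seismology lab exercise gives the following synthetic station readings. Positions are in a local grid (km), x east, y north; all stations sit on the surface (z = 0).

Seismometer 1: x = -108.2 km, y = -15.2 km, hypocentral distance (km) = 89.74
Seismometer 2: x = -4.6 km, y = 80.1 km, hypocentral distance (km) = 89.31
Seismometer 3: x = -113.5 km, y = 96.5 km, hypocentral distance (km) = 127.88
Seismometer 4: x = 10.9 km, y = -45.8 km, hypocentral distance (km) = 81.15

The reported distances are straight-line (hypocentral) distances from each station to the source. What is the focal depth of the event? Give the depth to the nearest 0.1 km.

Each station gives a sphere (x−x_i)² + (y−y_i)² + z² = d_i² (stations at z=0).
Subtracting the Seismometer 1 sphere from Seismometer 2 and Seismometer 3: z² cancels, leaving linear equations in x and y:
207.2 x + 190.6 y = -5424.12
-10.6 x + 223.4 y = 1956.19
Solving: x ≈ -32.801, y ≈ 7.200 km (keep extra digits for the depth step; rounded: -32.8, 7.2).
Then from the Seismometer 1 sphere: z² = 89.74² − (x + 108.2)² − (y + 15.2)² with x = -32.801, y = 7.200, so z ≈ 43.203 ≈ 43.2 km.

43.2 km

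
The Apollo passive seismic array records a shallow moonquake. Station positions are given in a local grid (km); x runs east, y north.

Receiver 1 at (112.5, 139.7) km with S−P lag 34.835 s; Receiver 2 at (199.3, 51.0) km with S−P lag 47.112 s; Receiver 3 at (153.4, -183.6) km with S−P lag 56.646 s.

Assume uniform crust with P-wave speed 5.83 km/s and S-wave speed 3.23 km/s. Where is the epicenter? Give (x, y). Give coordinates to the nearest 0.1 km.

Distance from S−P lag: d = Δt · v_P v_S / (v_P − v_S) = Δt · (5.83·3.23)/(5.83−3.23) ≈ 7.2427·Δt.
So d_Receiver 1 = 252.30, d_Receiver 2 = 341.22, d_Receiver 3 = 410.27 km.
Circle about each station: (x − 112.5)² + (y − 139.7)² = 252.30²; (x − 199.3)² + (y − 51.0)² = 341.22²; (x − 153.4)² + (y + 183.6)² = 410.27².
Subtracting pairs of circle equations eliminates x²+y² and gives linear equations (the radical axes):
173.6 x − 177.4 y = -42626.65
81.8 x − 646.6 y = -79598.00
Solving the 2×2 system: x ≈ -137.5, y ≈ 105.7 km.

-137.5 km east, 105.7 km north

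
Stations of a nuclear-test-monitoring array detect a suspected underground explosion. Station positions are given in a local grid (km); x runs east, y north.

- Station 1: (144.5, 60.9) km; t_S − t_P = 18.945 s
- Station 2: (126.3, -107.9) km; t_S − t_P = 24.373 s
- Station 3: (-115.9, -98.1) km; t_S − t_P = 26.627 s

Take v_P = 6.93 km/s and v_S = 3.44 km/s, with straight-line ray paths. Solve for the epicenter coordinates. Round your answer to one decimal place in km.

Distance from S−P lag: d = Δt · v_P v_S / (v_P − v_S) = Δt · (6.93·3.44)/(6.93−3.44) ≈ 6.8307·Δt.
So d_Station 1 = 129.41, d_Station 2 = 166.49, d_Station 3 = 181.88 km.
Circle about each station: (x − 144.5)² + (y − 60.9)² = 129.41²; (x − 126.3)² + (y + 107.9)² = 166.49²; (x + 115.9)² + (y + 98.1)² = 181.88².
Subtracting the Station 1 equation from the Station 2 and Station 3 equations removes the quadratic terms:
-36.4 x − 337.6 y = -7966.93
-520.8 x − 318.0 y = -17866.03
Solving the 2×2 system: x ≈ 21.3, y ≈ 21.3 km.
Check against Station 1 (with the unrounded x, y): √((x − 144.5)²+(y − 60.9)²) = 129.41 ≈ 129.41 km. ✓

x ≈ 21.3 km, y ≈ 21.3 km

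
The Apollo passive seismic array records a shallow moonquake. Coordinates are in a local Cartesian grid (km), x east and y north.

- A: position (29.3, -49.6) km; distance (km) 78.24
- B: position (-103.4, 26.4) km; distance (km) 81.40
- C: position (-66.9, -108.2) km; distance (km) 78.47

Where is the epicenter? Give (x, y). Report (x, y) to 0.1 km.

-47.0 km east, -32.3 km north

Circle about each station: (x − 29.3)² + (y + 49.6)² = 78.24²; (x + 103.4)² + (y − 26.4)² = 81.40²; (x + 66.9)² + (y + 108.2)² = 78.47².
Subtracting the A equation from the B and C equations removes the quadratic terms:
-265.4 x + 152.0 y = 7565.41
-192.4 x − 117.2 y = 12828.16
Solving the 2×2 system: x ≈ -47.0, y ≈ -32.3 km.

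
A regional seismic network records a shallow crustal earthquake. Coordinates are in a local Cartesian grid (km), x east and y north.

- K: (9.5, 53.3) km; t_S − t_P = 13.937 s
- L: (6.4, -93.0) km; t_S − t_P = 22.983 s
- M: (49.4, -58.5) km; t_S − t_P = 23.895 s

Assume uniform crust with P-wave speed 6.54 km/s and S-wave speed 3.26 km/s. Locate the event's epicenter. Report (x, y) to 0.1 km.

Distance from S−P lag: d = Δt · v_P v_S / (v_P − v_S) = Δt · (6.54·3.26)/(6.54−3.26) ≈ 6.5001·Δt.
So d_K = 90.59, d_L = 149.39, d_M = 155.32 km.
Circle about each station: (x − 9.5)² + (y − 53.3)² = 90.59²; (x − 6.4)² + (y + 93.0)² = 149.39²; (x − 49.4)² + (y + 58.5)² = 155.32².
Subtracting the K equation from the L and M equations removes the quadratic terms:
-6.2 x − 292.6 y = -8352.00
79.8 x − 223.6 y = -12986.28
Solving the 2×2 system: x ≈ -78.1, y ≈ 30.2 km.

-78.1 km east, 30.2 km north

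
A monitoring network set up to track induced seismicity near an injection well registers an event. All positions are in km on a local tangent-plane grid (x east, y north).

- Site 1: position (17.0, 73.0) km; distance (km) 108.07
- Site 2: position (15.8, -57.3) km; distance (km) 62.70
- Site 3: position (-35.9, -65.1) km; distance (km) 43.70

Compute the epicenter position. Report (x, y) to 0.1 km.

(-35.6, -21.4)

Circle about each station: (x − 17.0)² + (y − 73.0)² = 108.07²; (x − 15.8)² + (y + 57.3)² = 62.70²; (x + 35.9)² + (y + 65.1)² = 43.70².
Subtracting pairs of circle equations eliminates x²+y² and gives linear equations (the radical axes):
-2.4 x − 260.6 y = 5662.76
-105.8 x − 276.2 y = 9678.25
Solving the 2×2 system: x ≈ -35.6, y ≈ -21.4 km.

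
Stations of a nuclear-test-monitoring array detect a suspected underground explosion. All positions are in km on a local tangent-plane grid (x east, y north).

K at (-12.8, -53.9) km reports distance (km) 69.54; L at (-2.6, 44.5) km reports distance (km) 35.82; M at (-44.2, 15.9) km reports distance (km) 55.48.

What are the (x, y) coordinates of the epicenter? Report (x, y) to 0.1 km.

x ≈ 11.1 km, y ≈ 11.4 km

Circle about each station: (x + 12.8)² + (y + 53.9)² = 69.54²; (x + 2.6)² + (y − 44.5)² = 35.82²; (x + 44.2)² + (y − 15.9)² = 55.48².
Subtracting pairs of circle equations eliminates x²+y² and gives linear equations (the radical axes):
20.4 x + 196.8 y = 2470.70
-62.8 x + 139.6 y = 895.18
Solving the 2×2 system: x ≈ 11.1, y ≈ 11.4 km.
Check against K (with the unrounded x, y): √((x + 12.8)²+(y + 53.9)²) = 69.54 ≈ 69.54 km. ✓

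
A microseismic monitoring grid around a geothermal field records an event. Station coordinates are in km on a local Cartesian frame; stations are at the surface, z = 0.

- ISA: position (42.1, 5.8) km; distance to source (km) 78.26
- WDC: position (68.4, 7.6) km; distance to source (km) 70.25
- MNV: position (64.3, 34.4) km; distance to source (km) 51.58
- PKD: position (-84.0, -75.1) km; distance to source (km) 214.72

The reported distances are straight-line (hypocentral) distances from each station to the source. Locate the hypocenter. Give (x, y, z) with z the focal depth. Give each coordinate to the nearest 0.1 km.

x ≈ 73.9 km, y ≈ 64.6 km, depth ≈ 40.7 km

Each station gives a sphere (x−x_i)² + (y−y_i)² + z² = d_i² (stations at z=0).
Subtracting the ISA sphere from WDC and MNV: z² cancels, leaving linear equations in x and y:
52.6 x + 3.6 y = 4119.84
44.4 x + 57.2 y = 6975.93
Solving: x ≈ 73.903, y ≈ 64.591 km (keep extra digits for the depth step; rounded: 73.9, 64.6).
Then from the ISA sphere: z² = 78.26² − (x − 42.1)² − (y − 5.8)² with x = 73.903, y = 64.591, so z ≈ 40.704 ≈ 40.7 km.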